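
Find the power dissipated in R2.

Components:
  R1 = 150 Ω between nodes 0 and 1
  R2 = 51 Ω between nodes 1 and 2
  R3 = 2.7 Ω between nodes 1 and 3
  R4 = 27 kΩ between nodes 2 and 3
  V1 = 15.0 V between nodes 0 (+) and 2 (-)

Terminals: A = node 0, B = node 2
Nodal analysis, taking node 2 as the 0 V reference.
Source V1 fixes V_0 = 15 V.
KCL at each unknown node (sum of currents leaving = 0; resistances in Ω):
  Node 1: (V_1 - 15)/150 + (V_1 - 0)/51 + (V_1 - V_3)/2.7 = 0
  Node 3: (V_3 - V_1)/2.7 + (V_3 - 0)/27000 = 0
Collecting terms (coefficients in siemens):
  0.3966·V_1 - 0.3704·V_3 = 0.1
  0.3704·V_3 - 0.3704·V_1 = 0
Determinant D = (0.3966)(0.3704) - (-0.3704)(-0.3704) = 0.009746
V_1 = [(0.1)(0.3704) - (-0.3704)(0)]/D = 3.801 V
V_3 = [(0.3966)(0) - (0.1)(-0.3704)]/D = 3.8 V
I_R2 = (V_1 - V_2)/R2 = (3.801 - 0)/51 = 0.07452 A
P_R2 = I_R2² × R2 = (0.07452)² × 51 = 0.2832 W

Final answer: 0.2832 W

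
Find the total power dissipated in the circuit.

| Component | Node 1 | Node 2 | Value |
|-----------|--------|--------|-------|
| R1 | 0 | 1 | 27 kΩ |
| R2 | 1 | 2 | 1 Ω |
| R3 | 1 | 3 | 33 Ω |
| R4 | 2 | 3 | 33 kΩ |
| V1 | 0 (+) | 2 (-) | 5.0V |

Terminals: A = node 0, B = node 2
Nodal analysis, taking node 2 as the 0 V reference.
Source V1 fixes V_0 = 5 V.
KCL at each unknown node (sum of currents leaving = 0; resistances in Ω):
  Node 1: (V_1 - 5)/27000 + (V_1 - 0)/1 + (V_1 - V_3)/33 = 0
  Node 3: (V_3 - V_1)/33 + (V_3 - 0)/33000 = 0
Collecting terms (coefficients in siemens):
  1.03·V_1 - 0.0303·V_3 = 0.0001852
  0.03033·V_3 - 0.0303·V_1 = 0
Determinant D = (1.03)(0.03033) - (-0.0303)(-0.0303) = 0.03034
V_1 = [(0.0001852)(0.03033) - (-0.0303)(0)]/D = 0.0001852 V
V_3 = [(1.03)(0) - (0.0001852)(-0.0303)]/D = 0.000185 V
Power in each resistor, P = (ΔV)²/R:
  P_R1 = (5 - 0.0001852)²/27000 = 0.0009259 W
  P_R2 = (0.0001852 - 0)²/1 = 0.00000003429 W
  P_R3 = (0.0001852 - 0.000185)²/33 = 0.000000000000001037 W
  P_R4 = (0 - 0.000185)²/33000 = 0.000000000001037 W
P_total = P_R1 + P_R2 + P_R3 + P_R4 = 0.0009259 W

Final answer: 0.0009259 W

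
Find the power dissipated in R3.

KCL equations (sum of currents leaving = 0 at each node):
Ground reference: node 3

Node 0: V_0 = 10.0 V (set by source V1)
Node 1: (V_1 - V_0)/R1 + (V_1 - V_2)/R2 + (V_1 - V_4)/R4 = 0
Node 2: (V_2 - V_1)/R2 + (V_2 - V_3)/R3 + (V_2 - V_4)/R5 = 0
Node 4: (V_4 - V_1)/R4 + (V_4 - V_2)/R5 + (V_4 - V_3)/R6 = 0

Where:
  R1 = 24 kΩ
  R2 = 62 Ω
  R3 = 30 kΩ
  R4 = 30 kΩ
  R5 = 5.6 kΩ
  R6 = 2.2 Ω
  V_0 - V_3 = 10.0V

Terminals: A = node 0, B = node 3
Nodal analysis, taking node 3 as the 0 V reference.
Source V1 fixes V_0 = 10 V.
KCL at each unknown node (sum of currents leaving = 0; resistances in Ω):
  Node 1: (V_1 - 10)/24000 + (V_1 - V_2)/62 + (V_1 - V_4)/30000 = 0
  Node 2: (V_2 - V_1)/62 + (V_2 - 0)/30000 + (V_2 - V_4)/5600 = 0
  Node 4: (V_4 - V_1)/30000 + (V_4 - V_2)/5600 + (V_4 - 0)/2.2 = 0
Collecting terms (coefficients in siemens):
  0.0162·V_1 - 0.01613·V_2 - 0.00003333·V_4 = 0.0004167
  0.01634·V_2 - 0.01613·V_1 - 0.0001786·V_4 = 0
  0.4548·V_4 - 0.00003333·V_1 - 0.0001786·V_2 = 0
Solving these 3 simultaneous equations (Gaussian elimination) gives:
  V_1 = 1.467 V, V_2 = 1.448 V, V_4 = 0.000676 V
I_R3 = (V_2 - V_3)/R3 = (1.448 - 0)/30000 = 0.00004826 A
P_R3 = I_R3² × R3 = (0.00004826)² × 30000 = 0.00006987 W

Final answer: 6.987e-05 W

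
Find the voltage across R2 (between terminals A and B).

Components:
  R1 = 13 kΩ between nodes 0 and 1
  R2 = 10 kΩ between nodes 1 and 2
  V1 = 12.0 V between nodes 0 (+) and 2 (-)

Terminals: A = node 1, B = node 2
R1 and R2 are in series across V1 (node 0 → node 1 → node 2), and the output A–B is taken across R2, so this is a voltage divider.
Series current: I = V1/(R1 + R2) = 12/(13000 + 10000) = 12/23000 = 0.0005217 A
V_R2 = I × R2 = V1 × R2/(R1 + R2) = 12 × 10000/23000 = 5.217 V

Final answer: 5.217 V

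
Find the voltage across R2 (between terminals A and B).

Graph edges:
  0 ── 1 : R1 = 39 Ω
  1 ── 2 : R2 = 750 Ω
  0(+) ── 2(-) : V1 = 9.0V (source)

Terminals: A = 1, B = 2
R1 and R2 are in series across V1 (node 0 → node 1 → node 2), and the output A–B is taken across R2, so this is a voltage divider.
Series current: I = V1/(R1 + R2) = 9/(39 + 750) = 9/789 = 0.01141 A
V_R2 = I × R2 = V1 × R2/(R1 + R2) = 9 × 750/789 = 8.555 V

Final answer: 8.555 V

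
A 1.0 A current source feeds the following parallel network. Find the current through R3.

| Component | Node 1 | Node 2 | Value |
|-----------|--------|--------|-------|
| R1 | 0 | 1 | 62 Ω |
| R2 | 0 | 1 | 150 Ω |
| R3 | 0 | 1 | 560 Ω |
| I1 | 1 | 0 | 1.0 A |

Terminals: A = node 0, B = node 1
All resistors sit directly between nodes 0 and 1, so they are in parallel and share one voltage V; the full source current 1 A splits among them.
1/R_par = 1/62 + 1/150 + 1/560 = 0.02458 S  =>  R_par = 40.68 Ω
V = I × R_par = 1 × 40.68 = 40.68 V
I_R3 = V/R3 = 40.68/560 = 0.07264 A

Final answer: 0.07264 A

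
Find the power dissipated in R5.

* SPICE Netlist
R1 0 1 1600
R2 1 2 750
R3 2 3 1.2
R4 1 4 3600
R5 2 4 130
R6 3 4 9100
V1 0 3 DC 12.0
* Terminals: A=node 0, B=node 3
Nodal analysis, taking node 3 as the 0 V reference.
Source V1 fixes V_0 = 12 V.
KCL at each unknown node (sum of currents leaving = 0; resistances in Ω):
  Node 1: (V_1 - 12)/1600 + (V_1 - V_2)/750 + (V_1 - V_4)/3600 = 0
  Node 2: (V_2 - V_1)/750 + (V_2 - 0)/1.2 + (V_2 - V_4)/130 = 0
  Node 4: (V_4 - V_1)/3600 + (V_4 - V_2)/130 + (V_4 - 0)/9100 = 0
Collecting terms (coefficients in siemens):
  0.002236·V_1 - 0.001333·V_2 - 0.0002778·V_4 = 0.0075
  0.8424·V_2 - 0.001333·V_1 - 0.007692·V_4 = 0
  0.00808·V_4 - 0.0002778·V_1 - 0.007692·V_2 = 0
Solving these 3 simultaneous equations (Gaussian elimination) gives:
  V_1 = 3.373 V, V_2 = 0.006454 V, V_4 = 0.1221 V
I_R5 = (V_2 - V_4)/R5 = (0.006454 - 0.1221)/130 = -0.0008896 A
P_R5 = I_R5² × R5 = (-0.0008896)² × 130 = 0.0001029 W

Final answer: 0.0001029 W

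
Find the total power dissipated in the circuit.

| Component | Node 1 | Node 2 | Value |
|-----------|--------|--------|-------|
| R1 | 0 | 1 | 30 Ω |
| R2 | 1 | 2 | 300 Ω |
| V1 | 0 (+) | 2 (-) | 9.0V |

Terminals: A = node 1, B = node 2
Nodal analysis, taking node 2 as the 0 V reference.
Source V1 fixes V_0 = 9 V.
KCL at each unknown node (sum of currents leaving = 0; resistances in Ω):
  Node 1: (V_1 - 9)/30 + (V_1 - 0)/300 = 0
Collecting terms: 0.03667 × V_1 = 0.3  =>  V_1 = 8.182 V
Power in each resistor, P = (ΔV)²/R:
  P_R1 = (9 - 8.182)²/30 = 0.02231 W
  P_R2 = (8.182 - 0)²/300 = 0.2231 W
P_total = P_R1 + P_R2 = 0.2455 W

Final answer: 0.2455 W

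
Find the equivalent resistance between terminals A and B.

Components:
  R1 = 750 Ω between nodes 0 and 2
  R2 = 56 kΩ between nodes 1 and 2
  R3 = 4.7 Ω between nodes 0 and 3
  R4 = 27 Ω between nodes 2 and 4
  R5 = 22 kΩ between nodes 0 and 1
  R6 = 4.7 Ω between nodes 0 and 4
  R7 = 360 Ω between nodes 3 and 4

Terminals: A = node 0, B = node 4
Reduce the network between node 0 (A) and node 4 (B) by series/parallel combination:
  Rs1 = R5 + R2 (series, joined only at node 1) = 22000 + 56000 = 78000 Ω
  Rp1 = R1 ‖ Rs1 (parallel, both between nodes 0 and 2) = 1/(1/750 + 1/78000) = 742.9 Ω
  Rs2 = R4 + Rp1 (series, joined only at node 2) = 27 + 742.9 = 769.9 Ω
  Rp2 = R6 ‖ Rs2 (parallel, both between nodes 0 and 4) = 1/(1/4.7 + 1/769.9) = 4.671 Ω
  Rs3 = R3 + R7 (series, joined only at node 3) = 4.7 + 360 = 364.7 Ω
  Rp3 = Rp2 ‖ Rs3 (parallel, both between nodes 0 and 4) = 1/(1/4.671 + 1/364.7) = 4.612 Ω
R_eq = 4.612 Ω

Final answer: 4.612 Ω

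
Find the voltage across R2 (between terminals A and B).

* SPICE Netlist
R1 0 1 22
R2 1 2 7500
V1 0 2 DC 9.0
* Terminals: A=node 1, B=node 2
R1 and R2 are in series across V1 (node 0 → node 1 → node 2), and the output A–B is taken across R2, so this is a voltage divider.
Series current: I = V1/(R1 + R2) = 9/(22 + 7500) = 9/7522 = 0.001196 A
V_R2 = I × R2 = V1 × R2/(R1 + R2) = 9 × 7500/7522 = 8.974 V

Final answer: 8.974 V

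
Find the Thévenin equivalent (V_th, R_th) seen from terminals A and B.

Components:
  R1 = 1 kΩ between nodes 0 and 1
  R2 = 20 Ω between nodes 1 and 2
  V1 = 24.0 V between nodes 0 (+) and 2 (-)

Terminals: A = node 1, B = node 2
Step 1 — V_th is the open-circuit voltage V_A - V_B (nothing connected across the terminals).
Nodal analysis, taking node 2 as the 0 V reference.
Source V1 fixes V_0 = 24 V.
KCL at each unknown node (sum of currents leaving = 0; resistances in Ω):
  Node 1: (V_1 - 24)/1000 + (V_1 - 0)/20 = 0
Collecting terms: 0.051 × V_1 = 0.024  =>  V_1 = 0.4706 V
V_th = V_1 - V_2 = 0.4706 - 0 = 0.4706 V
Step 2 — R_th: zero the source — replace V1 by a short circuit (node 2 merges into node 0) — and find the resistance seen between A (node 1) and B (node 0).
Reduce the network between node 1 (A) and node 0 (B) by series/parallel combination:
  Rp1 = R1 ‖ R2 (parallel, both between nodes 0 and 1) = 1/(1/1000 + 1/20) = 19.61 Ω
R_th = 19.61 Ω

Final answer: V_th = 0.4706 V, R_th = 19.61 Ω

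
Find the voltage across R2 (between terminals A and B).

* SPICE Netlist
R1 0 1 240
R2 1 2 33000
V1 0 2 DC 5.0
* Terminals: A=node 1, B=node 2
R1 and R2 are in series across V1 (node 0 → node 1 → node 2), and the output A–B is taken across R2, so this is a voltage divider.
Series current: I = V1/(R1 + R2) = 5/(240 + 33000) = 5/33240 = 0.0001504 A
V_R2 = I × R2 = V1 × R2/(R1 + R2) = 5 × 33000/33240 = 4.964 V

Final answer: 4.964 V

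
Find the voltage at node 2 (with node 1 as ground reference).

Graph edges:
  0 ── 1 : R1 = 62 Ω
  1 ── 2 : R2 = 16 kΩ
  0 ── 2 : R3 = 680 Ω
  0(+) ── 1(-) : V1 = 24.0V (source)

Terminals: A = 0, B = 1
Nodal analysis, taking node 1 as the 0 V reference.
Source V1 fixes V_0 = 24 V.
KCL at each unknown node (sum of currents leaving = 0; resistances in Ω):
  Node 2: (V_2 - 0)/16000 + (V_2 - 24)/680 = 0
Collecting terms: 0.001533 × V_2 = 0.03529  =>  V_2 = 23.02 V
The requested potential is V_2 = 23.02 V.

Final answer: V_2 = 23.02 V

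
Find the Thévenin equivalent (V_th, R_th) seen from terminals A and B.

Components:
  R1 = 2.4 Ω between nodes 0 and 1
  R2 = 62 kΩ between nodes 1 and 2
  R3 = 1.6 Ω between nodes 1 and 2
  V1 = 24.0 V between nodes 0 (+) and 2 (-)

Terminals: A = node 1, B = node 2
Step 1 — V_th is the open-circuit voltage V_A - V_B (nothing connected across the terminals).
Nodal analysis, taking node 2 as the 0 V reference.
Source V1 fixes V_0 = 24 V.
KCL at each unknown node (sum of currents leaving = 0; resistances in Ω):
  Node 1: (V_1 - 24)/2.4 + (V_1 - 0)/62000 + (V_1 - 0)/1.6 = 0
Collecting terms: 1.042 × V_1 = 10  =>  V_1 = 9.6 V
V_th = V_1 - V_2 = 9.6 - 0 = 9.6 V
Step 2 — R_th: zero the source — replace V1 by a short circuit (node 2 merges into node 0) — and find the resistance seen between A (node 1) and B (node 0).
Reduce the network between node 1 (A) and node 0 (B) by series/parallel combination:
  Rp1 = R1 ‖ R2 ‖ R3 (parallel, all between nodes 0 and 1) = 1/(1/2.4 + 1/62000 + 1/1.6) = 0.96 Ω
R_th = 0.96 Ω

Final answer: V_th = 9.6 V, R_th = 0.96 Ω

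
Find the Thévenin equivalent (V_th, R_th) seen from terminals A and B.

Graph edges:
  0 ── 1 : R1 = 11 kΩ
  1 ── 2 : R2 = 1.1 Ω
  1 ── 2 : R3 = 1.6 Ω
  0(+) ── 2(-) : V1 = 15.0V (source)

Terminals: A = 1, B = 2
Step 1 — V_th is the open-circuit voltage V_A - V_B (nothing connected across the terminals).
Nodal analysis, taking node 2 as the 0 V reference.
Source V1 fixes V_0 = 15 V.
KCL at each unknown node (sum of currents leaving = 0; resistances in Ω):
  Node 1: (V_1 - 15)/11000 + (V_1 - 0)/1.1 + (V_1 - 0)/1.6 = 0
Collecting terms: 1.534 × V_1 = 0.001364  =>  V_1 = 0.0008888 V
V_th = V_1 - V_2 = 0.0008888 - 0 = 0.0008888 V
Step 2 — R_th: zero the source — replace V1 by a short circuit (node 2 merges into node 0) — and find the resistance seen between A (node 1) and B (node 0).
Reduce the network between node 1 (A) and node 0 (B) by series/parallel combination:
  Rp1 = R1 ‖ R2 ‖ R3 (parallel, all between nodes 0 and 1) = 1/(1/11000 + 1/1.1 + 1/1.6) = 0.6518 Ω
R_th = 0.6518 Ω

Final answer: V_th = 0.0008888 V, R_th = 0.6518 Ω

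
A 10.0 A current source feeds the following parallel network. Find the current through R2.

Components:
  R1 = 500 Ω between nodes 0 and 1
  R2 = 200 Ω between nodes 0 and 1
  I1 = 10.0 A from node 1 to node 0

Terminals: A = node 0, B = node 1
All resistors sit directly between nodes 0 and 1, so they are in parallel and share one voltage V; the full source current 10 A splits among them.
1/R_par = 1/500 + 1/200 = 0.007 S  =>  R_par = 142.9 Ω
V = I × R_par = 10 × 142.9 = 1429 V
I_R2 = V/R2 = 1429/200 = 7.143 A

Final answer: 7.143 A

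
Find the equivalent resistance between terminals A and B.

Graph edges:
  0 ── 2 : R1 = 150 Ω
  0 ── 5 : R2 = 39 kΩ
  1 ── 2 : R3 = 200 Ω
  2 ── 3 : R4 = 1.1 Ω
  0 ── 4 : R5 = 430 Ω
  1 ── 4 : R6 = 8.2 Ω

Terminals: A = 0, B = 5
Reduce the network between node 0 (A) and node 5 (B) by series/parallel combination:
  Rs1 = R3 + R6 (series, joined only at node 1) = 200 + 8.2 = 208.2 Ω
  R4 touches the rest of the network only at node 2 (its other end, node 3, goes nowhere), so no current can flow through it — remove it.
  Rs2 = R1 + Rs1 (series, joined only at node 2) = 150 + 208.2 = 358.2 Ω
  Rp1 = R5 ‖ Rs2 (parallel, both between nodes 0 and 4) = 1/(1/430 + 1/358.2) = 195.4 Ω
  Rp1 touches the rest of the network only at node 0 (its other end, node 4, goes nowhere), so no current can flow through it — remove it.
R_eq = 39 kΩ

Final answer: 39 kΩ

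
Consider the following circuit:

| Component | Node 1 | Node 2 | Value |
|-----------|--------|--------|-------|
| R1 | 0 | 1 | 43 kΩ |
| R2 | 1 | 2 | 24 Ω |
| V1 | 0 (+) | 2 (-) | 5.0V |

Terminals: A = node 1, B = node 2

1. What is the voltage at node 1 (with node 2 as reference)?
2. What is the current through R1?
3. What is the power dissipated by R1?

Nodal analysis, taking node 2 as the 0 V reference.
Source V1 fixes V_0 = 5 V.
KCL at each unknown node (sum of currents leaving = 0; resistances in Ω):
  Node 1: (V_1 - 5)/43000 + (V_1 - 0)/24 = 0
Collecting terms: 0.04169 × V_1 = 0.0001163  =>  V_1 = 0.002789 V
Part 1:
  Read off the nodal solution: V_1 = 0.002789 V
Part 2:
  I_R1 = (V_0 - V_1)/R1 = (5 - 0.002789)/43000 = 0.0001162 A
  Magnitude: I_R1 = 0.0001162 A
Part 3:
  I_R1 = (V_0 - V_1)/R1 = (5 - 0.002789)/43000 = 0.0001162 A
  P_R1 = I_R1² × R1 = (0.0001162)² × 43000 = 0.0005807 W

Final answers:
1. V_1 = 0.002789 V
2. I_R1 = 0.0001162 A
3. P_R1 = 0.0005807 W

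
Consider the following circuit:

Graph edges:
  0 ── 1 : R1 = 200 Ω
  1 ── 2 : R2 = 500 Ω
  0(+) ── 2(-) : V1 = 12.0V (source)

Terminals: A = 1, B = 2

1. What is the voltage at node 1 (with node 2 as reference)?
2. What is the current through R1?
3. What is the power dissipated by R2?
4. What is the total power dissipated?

Nodal analysis, taking node 2 as the 0 V reference.
Source V1 fixes V_0 = 12 V.
KCL at each unknown node (sum of currents leaving = 0; resistances in Ω):
  Node 1: (V_1 - 12)/200 + (V_1 - 0)/500 = 0
Collecting terms: 0.007 × V_1 = 0.06  =>  V_1 = 8.571 V
Part 1:
  Read off the nodal solution: V_1 = 8.571 V
Part 2:
  I_R1 = (V_0 - V_1)/R1 = (12 - 8.571)/200 = 0.01714 A
  Magnitude: I_R1 = 0.01714 A
Part 3:
  I_R2 = (V_1 - V_2)/R2 = (8.571 - 0)/500 = 0.01714 A
  P_R2 = I_R2² × R2 = (0.01714)² × 500 = 0.1469 W
Part 4:
  Power in each resistor, P = (ΔV)²/R:
    P_R1 = (12 - 8.571)²/200 = 0.05878 W
    P_R2 = (8.571 - 0)²/500 = 0.1469 W
  P_total = P_R1 + P_R2 = 0.2057 W

Final answers:
1. V_1 = 8.571 V
2. I_R1 = 0.01714 A
3. P_R2 = 0.1469 W
4. P_total = 0.2057 W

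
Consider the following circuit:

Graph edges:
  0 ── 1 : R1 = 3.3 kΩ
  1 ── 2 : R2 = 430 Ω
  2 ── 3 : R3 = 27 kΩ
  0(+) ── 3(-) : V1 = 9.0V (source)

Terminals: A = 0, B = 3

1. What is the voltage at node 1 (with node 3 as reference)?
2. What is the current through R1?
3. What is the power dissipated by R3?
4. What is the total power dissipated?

Nodal analysis, taking node 3 as the 0 V reference.
Source V1 fixes V_0 = 9 V.
KCL at each unknown node (sum of currents leaving = 0; resistances in Ω):
  Node 1: (V_1 - 9)/3300 + (V_1 - V_2)/430 = 0
  Node 2: (V_2 - V_1)/430 + (V_2 - 0)/27000 = 0
Collecting terms (coefficients in siemens):
  0.002629·V_1 - 0.002326·V_2 = 0.002727
  0.002363·V_2 - 0.002326·V_1 = 0
Determinant D = (0.002629)(0.002363) - (-0.002326)(-0.002326) = 0.0000008021
V_1 = [(0.002727)(0.002363) - (-0.002326)(0)]/D = 8.034 V
V_2 = [(0.002629)(0) - (0.002727)(-0.002326)]/D = 7.908 V
Part 1:
  Read off the nodal solution: V_1 = 8.034 V
Part 2:
  I_R1 = (V_0 - V_1)/R1 = (9 - 8.034)/3300 = 0.0002929 A
  Magnitude: I_R1 = 0.0002929 A
Part 3:
  I_R3 = (V_2 - V_3)/R3 = (7.908 - 0)/27000 = 0.0002929 A
  P_R3 = I_R3² × R3 = (0.0002929)² × 27000 = 0.002316 W
Part 4:
  Power in each resistor, P = (ΔV)²/R:
    P_R1 = (9 - 8.034)²/3300 = 0.0002831 W
    P_R2 = (8.034 - 7.908)²/430 = 0.00003688 W
    P_R3 = (7.908 - 0)²/27000 = 0.002316 W
  P_total = P_R1 + P_R2 + P_R3 = 0.002636 W

Final answers:
1. V_1 = 8.034 V
2. I_R1 = 0.0002929 A
3. P_R3 = 0.002316 W
4. P_total = 0.002636 W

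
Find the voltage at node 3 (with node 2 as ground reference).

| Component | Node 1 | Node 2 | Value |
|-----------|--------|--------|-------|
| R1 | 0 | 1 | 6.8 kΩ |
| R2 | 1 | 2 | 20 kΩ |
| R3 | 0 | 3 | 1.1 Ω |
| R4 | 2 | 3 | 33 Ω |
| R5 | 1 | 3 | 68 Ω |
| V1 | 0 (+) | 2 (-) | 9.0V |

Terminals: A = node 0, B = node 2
Nodal analysis, taking node 2 as the 0 V reference.
Source V1 fixes V_0 = 9 V.
KCL at each unknown node (sum of currents leaving = 0; resistances in Ω):
  Node 1: (V_1 - 9)/6800 + (V_1 - 0)/20000 + (V_1 - V_3)/68 = 0
  Node 3: (V_3 - 9)/1.1 + (V_3 - 0)/33 + (V_3 - V_1)/68 = 0
Collecting terms (coefficients in siemens):
  0.0149·V_1 - 0.01471·V_3 = 0.001324
  0.9541·V_3 - 0.01471·V_1 = 8.182
Determinant D = (0.0149)(0.9541) - (-0.01471)(-0.01471) = 0.014
V_1 = [(0.001324)(0.9541) - (-0.01471)(8.182)]/D = 8.683 V
V_3 = [(0.0149)(8.182) - (0.001324)(-0.01471)]/D = 8.709 V
The requested potential is V_3 = 8.709 V.

Final answer: V_3 = 8.709 V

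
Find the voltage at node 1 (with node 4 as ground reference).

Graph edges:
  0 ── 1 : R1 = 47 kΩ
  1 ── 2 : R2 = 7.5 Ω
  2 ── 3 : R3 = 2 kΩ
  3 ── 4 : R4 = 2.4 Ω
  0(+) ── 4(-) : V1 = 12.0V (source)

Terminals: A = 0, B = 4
Nodal analysis, taking node 4 as the 0 V reference.
Source V1 fixes V_0 = 12 V.
KCL at each unknown node (sum of currents leaving = 0; resistances in Ω):
  Node 1: (V_1 - 12)/47000 + (V_1 - V_2)/7.5 = 0
  Node 2: (V_2 - V_1)/7.5 + (V_2 - V_3)/2000 = 0
  Node 3: (V_3 - V_2)/2000 + (V_3 - 0)/2.4 = 0
Collecting terms (coefficients in siemens):
  0.1334·V_1 - 0.1333·V_2 = 0.0002553
  0.1338·V_2 - 0.1333·V_1 - 0.0005·V_3 = 0
  0.4172·V_3 - 0.0005·V_2 = 0
Solving these 3 simultaneous equations (Gaussian elimination) gives:
  V_1 = 0.4921 V, V_2 = 0.4903 V, V_3 = 0.0005876 V
The requested potential is V_1 = 0.4921 V.

Final answer: V_1 = 0.4921 V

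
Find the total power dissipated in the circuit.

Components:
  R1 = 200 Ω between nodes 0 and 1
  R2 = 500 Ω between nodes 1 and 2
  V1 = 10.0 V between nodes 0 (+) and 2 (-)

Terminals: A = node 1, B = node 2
Nodal analysis, taking node 2 as the 0 V reference.
Source V1 fixes V_0 = 10 V.
KCL at each unknown node (sum of currents leaving = 0; resistances in Ω):
  Node 1: (V_1 - 10)/200 + (V_1 - 0)/500 = 0
Collecting terms: 0.007 × V_1 = 0.05  =>  V_1 = 7.143 V
Power in each resistor, P = (ΔV)²/R:
  P_R1 = (10 - 7.143)²/200 = 0.04082 W
  P_R2 = (7.143 - 0)²/500 = 0.102 W
P_total = P_R1 + P_R2 = 0.1429 W

Final answer: 0.1429 W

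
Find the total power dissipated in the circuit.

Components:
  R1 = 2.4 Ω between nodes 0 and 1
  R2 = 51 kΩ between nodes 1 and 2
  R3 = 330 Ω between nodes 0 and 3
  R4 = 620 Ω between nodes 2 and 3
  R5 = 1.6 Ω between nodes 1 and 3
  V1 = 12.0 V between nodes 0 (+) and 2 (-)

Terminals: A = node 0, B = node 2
Nodal analysis, taking node 2 as the 0 V reference.
Source V1 fixes V_0 = 12 V.
KCL at each unknown node (sum of currents leaving = 0; resistances in Ω):
  Node 1: (V_1 - 12)/2.4 + (V_1 - 0)/51000 + (V_1 - V_3)/1.6 = 0
  Node 3: (V_3 - 12)/330 + (V_3 - 0)/620 + (V_3 - V_1)/1.6 = 0
Collecting terms (coefficients in siemens):
  1.042·V_1 - 0.625·V_3 = 5
  0.6296·V_3 - 0.625·V_1 = 0.03636
Determinant D = (1.042)(0.6296) - (-0.625)(-0.625) = 0.2653
V_1 = [(5)(0.6296) - (-0.625)(0.03636)]/D = 11.95 V
V_3 = [(1.042)(0.03636) - (5)(-0.625)]/D = 11.92 V
Power in each resistor, P = (ΔV)²/R:
  P_R1 = (12 - 11.95)²/2.4 = 0.0008878 W
  P_R2 = (11.95 - 0)²/51000 = 0.002802 W
  P_R3 = (12 - 11.92)²/330 = 0.00001776 W
  P_R4 = (0 - 11.92)²/620 = 0.2293 W
  P_R5 = (11.95 - 11.92)²/1.6 = 0.0005776 W
P_total = P_R1 + P_R2 + P_R3 + P_R4 + P_R5 = 0.2336 W

Final answer: 0.2336 W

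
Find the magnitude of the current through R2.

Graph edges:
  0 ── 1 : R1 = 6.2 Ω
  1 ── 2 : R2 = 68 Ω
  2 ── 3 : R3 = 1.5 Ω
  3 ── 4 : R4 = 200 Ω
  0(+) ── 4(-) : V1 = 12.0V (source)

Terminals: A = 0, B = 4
Nodal analysis, taking node 4 as the 0 V reference.
Source V1 fixes V_0 = 12 V.
KCL at each unknown node (sum of currents leaving = 0; resistances in Ω):
  Node 1: (V_1 - 12)/6.2 + (V_1 - V_2)/68 = 0
  Node 2: (V_2 - V_1)/68 + (V_2 - V_3)/1.5 = 0
  Node 3: (V_3 - V_2)/1.5 + (V_3 - 0)/200 = 0
Collecting terms (coefficients in siemens):
  0.176·V_1 - 0.01471·V_2 = 1.935
  0.6814·V_2 - 0.01471·V_1 - 0.6667·V_3 = 0
  0.6717·V_3 - 0.6667·V_2 = 0
Solving these 3 simultaneous equations (Gaussian elimination) gives:
  V_1 = 11.73 V, V_2 = 8.77 V, V_3 = 8.705 V
I_R2 = (V_1 - V_2)/R2 = (11.73 - 8.77)/68 = 0.04353 A
|I_R2| = 0.04353 A

Final answer: |I_R2| = 0.04353 A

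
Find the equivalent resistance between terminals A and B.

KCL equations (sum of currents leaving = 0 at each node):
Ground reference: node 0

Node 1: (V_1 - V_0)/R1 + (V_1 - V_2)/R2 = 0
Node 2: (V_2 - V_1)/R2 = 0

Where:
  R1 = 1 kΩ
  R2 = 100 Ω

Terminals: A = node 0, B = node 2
Reduce the network between node 0 (A) and node 2 (B) by series/parallel combination:
  Rs1 = R1 + R2 (series, joined only at node 1) = 1000 + 100 = 1100 Ω
R_eq = 1.1 kΩ

Final answer: 1.1 kΩ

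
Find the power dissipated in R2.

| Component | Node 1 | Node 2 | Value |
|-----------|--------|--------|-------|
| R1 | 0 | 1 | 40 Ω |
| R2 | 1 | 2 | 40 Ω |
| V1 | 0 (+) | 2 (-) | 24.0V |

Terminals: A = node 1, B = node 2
Nodal analysis, taking node 2 as the 0 V reference.
Source V1 fixes V_0 = 24 V.
KCL at each unknown node (sum of currents leaving = 0; resistances in Ω):
  Node 1: (V_1 - 24)/40 + (V_1 - 0)/40 = 0
Collecting terms: 0.05 × V_1 = 0.6  =>  V_1 = 12 V
I_R2 = (V_1 - V_2)/R2 = (12 - 0)/40 = 0.3 A
P_R2 = I_R2² × R2 = (0.3)² × 40 = 3.6 W

Final answer: 3.6 W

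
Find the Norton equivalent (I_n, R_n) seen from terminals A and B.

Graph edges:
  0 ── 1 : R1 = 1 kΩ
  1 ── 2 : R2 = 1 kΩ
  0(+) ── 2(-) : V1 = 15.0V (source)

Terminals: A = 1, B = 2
Find the Thévenin equivalent first; then I_n = V_th/R_th and R_n = R_th.
Step 1 — V_th is the open-circuit voltage V_A - V_B (nothing connected across the terminals).
Nodal analysis, taking node 2 as the 0 V reference.
Source V1 fixes V_0 = 15 V.
KCL at each unknown node (sum of currents leaving = 0; resistances in Ω):
  Node 1: (V_1 - 15)/1000 + (V_1 - 0)/1000 = 0
Collecting terms: 0.002 × V_1 = 0.015  =>  V_1 = 7.5 V
V_th = V_1 - V_2 = 7.5 - 0 = 7.5 V
Step 2 — R_th: zero the source — replace V1 by a short circuit (node 2 merges into node 0) — and find the resistance seen between A (node 1) and B (node 0).
Reduce the network between node 1 (A) and node 0 (B) by series/parallel combination:
  Rp1 = R1 ‖ R2 (parallel, both between nodes 0 and 1) = 1/(1/1000 + 1/1000) = 500 Ω
R_th = 500 Ω
I_n = V_th/R_th = 7.5/500 = 0.015 A, and R_n = R_th = 500 Ω

Final answer: I_n = 0.015 A, R_n = 500 Ω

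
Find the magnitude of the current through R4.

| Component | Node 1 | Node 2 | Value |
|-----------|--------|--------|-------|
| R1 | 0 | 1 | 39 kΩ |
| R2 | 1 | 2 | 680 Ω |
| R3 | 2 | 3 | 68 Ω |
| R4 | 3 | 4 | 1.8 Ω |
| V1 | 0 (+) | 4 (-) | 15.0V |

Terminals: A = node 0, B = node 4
Nodal analysis, taking node 4 as the 0 V reference.
Source V1 fixes V_0 = 15 V.
KCL at each unknown node (sum of currents leaving = 0; resistances in Ω):
  Node 1: (V_1 - 15)/39000 + (V_1 - V_2)/680 = 0
  Node 2: (V_2 - V_1)/680 + (V_2 - V_3)/68 = 0
  Node 3: (V_3 - V_2)/68 + (V_3 - 0)/1.8 = 0
Collecting terms (coefficients in siemens):
  0.001496·V_1 - 0.001471·V_2 = 0.0003846
  0.01618·V_2 - 0.001471·V_1 - 0.01471·V_3 = 0
  0.5703·V_3 - 0.01471·V_2 = 0
Solving these 3 simultaneous equations (Gaussian elimination) gives:
  V_1 = 0.2829 V, V_2 = 0.02634 V, V_3 = 0.0006792 V
I_R4 = (V_3 - V_4)/R4 = (0.0006792 - 0)/1.8 = 0.0003774 A
|I_R4| = 0.0003774 A

Final answer: |I_R4| = 0.0003774 A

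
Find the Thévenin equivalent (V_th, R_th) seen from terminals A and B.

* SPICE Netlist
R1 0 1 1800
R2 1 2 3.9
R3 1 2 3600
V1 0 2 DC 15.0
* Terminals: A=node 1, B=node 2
Step 1 — V_th is the open-circuit voltage V_A - V_B (nothing connected across the terminals).
Nodal analysis, taking node 2 as the 0 V reference.
Source V1 fixes V_0 = 15 V.
KCL at each unknown node (sum of currents leaving = 0; resistances in Ω):
  Node 1: (V_1 - 15)/1800 + (V_1 - 0)/3.9 + (V_1 - 0)/3600 = 0
Collecting terms: 0.2572 × V_1 = 0.008333  =>  V_1 = 0.03239 V
V_th = V_1 - V_2 = 0.03239 - 0 = 0.03239 V
Step 2 — R_th: zero the source — replace V1 by a short circuit (node 2 merges into node 0) — and find the resistance seen between A (node 1) and B (node 0).
Reduce the network between node 1 (A) and node 0 (B) by series/parallel combination:
  Rp1 = R1 ‖ R2 ‖ R3 (parallel, all between nodes 0 and 1) = 1/(1/1800 + 1/3.9 + 1/3600) = 3.887 Ω
R_th = 3.887 Ω

Final answer: V_th = 0.03239 V, R_th = 3.887 Ω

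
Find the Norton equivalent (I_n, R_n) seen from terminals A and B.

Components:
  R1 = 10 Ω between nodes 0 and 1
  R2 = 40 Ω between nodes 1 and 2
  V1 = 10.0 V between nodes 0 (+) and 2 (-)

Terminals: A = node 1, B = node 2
Find the Thévenin equivalent first; then I_n = V_th/R_th and R_n = R_th.
Step 1 — V_th is the open-circuit voltage V_A - V_B (nothing connected across the terminals).
Nodal analysis, taking node 2 as the 0 V reference.
Source V1 fixes V_0 = 10 V.
KCL at each unknown node (sum of currents leaving = 0; resistances in Ω):
  Node 1: (V_1 - 10)/10 + (V_1 - 0)/40 = 0
Collecting terms: 0.125 × V_1 = 1  =>  V_1 = 8 V
V_th = V_1 - V_2 = 8 - 0 = 8 V
Step 2 — R_th: zero the source — replace V1 by a short circuit (node 2 merges into node 0) — and find the resistance seen between A (node 1) and B (node 0).
Reduce the network between node 1 (A) and node 0 (B) by series/parallel combination:
  Rp1 = R1 ‖ R2 (parallel, both between nodes 0 and 1) = 1/(1/10 + 1/40) = 8 Ω
R_th = 8 Ω
I_n = V_th/R_th = 8/8 = 1 A, and R_n = R_th = 8 Ω

Final answer: I_n = 1 A, R_n = 8 Ω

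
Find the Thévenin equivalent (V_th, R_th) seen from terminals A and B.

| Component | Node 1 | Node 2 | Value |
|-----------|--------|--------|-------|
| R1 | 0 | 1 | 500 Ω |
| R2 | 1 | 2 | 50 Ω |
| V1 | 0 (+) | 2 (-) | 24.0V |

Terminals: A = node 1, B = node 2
Step 1 — V_th is the open-circuit voltage V_A - V_B (nothing connected across the terminals).
Nodal analysis, taking node 2 as the 0 V reference.
Source V1 fixes V_0 = 24 V.
KCL at each unknown node (sum of currents leaving = 0; resistances in Ω):
  Node 1: (V_1 - 24)/500 + (V_1 - 0)/50 = 0
Collecting terms: 0.022 × V_1 = 0.048  =>  V_1 = 2.182 V
V_th = V_1 - V_2 = 2.182 - 0 = 2.182 V
Step 2 — R_th: zero the source — replace V1 by a short circuit (node 2 merges into node 0) — and find the resistance seen between A (node 1) and B (node 0).
Reduce the network between node 1 (A) and node 0 (B) by series/parallel combination:
  Rp1 = R1 ‖ R2 (parallel, both between nodes 0 and 1) = 1/(1/500 + 1/50) = 45.45 Ω
R_th = 45.45 Ω

Final answer: V_th = 2.182 V, R_th = 45.45 Ω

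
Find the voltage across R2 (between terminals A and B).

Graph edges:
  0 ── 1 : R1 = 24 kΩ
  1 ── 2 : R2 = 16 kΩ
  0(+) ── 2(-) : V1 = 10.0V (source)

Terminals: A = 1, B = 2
R1 and R2 are in series across V1 (node 0 → node 1 → node 2), and the output A–B is taken across R2, so this is a voltage divider.
Series current: I = V1/(R1 + R2) = 10/(24000 + 16000) = 10/40000 = 0.00025 A
V_R2 = I × R2 = V1 × R2/(R1 + R2) = 10 × 16000/40000 = 4 V

Final answer: 4 V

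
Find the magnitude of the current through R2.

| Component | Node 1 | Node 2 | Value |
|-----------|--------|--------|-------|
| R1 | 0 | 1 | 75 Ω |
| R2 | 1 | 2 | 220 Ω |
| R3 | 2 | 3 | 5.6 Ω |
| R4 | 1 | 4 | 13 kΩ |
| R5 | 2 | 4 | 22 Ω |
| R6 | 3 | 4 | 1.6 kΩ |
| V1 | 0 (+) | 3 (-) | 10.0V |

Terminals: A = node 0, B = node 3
Nodal analysis, taking node 3 as the 0 V reference.
Source V1 fixes V_0 = 10 V.
KCL at each unknown node (sum of currents leaving = 0; resistances in Ω):
  Node 1: (V_1 - 10)/75 + (V_1 - V_2)/220 + (V_1 - V_4)/13000 = 0
  Node 2: (V_2 - V_1)/220 + (V_2 - 0)/5.6 + (V_2 - V_4)/22 = 0
  Node 4: (V_4 - V_1)/13000 + (V_4 - V_2)/22 + (V_4 - 0)/1600 = 0
Collecting terms (coefficients in siemens):
  0.01796·V_1 - 0.004545·V_2 - 0.00007692·V_4 = 0.1333
  0.2286·V_2 - 0.004545·V_1 - 0.04545·V_4 = 0
  0.04616·V_4 - 0.00007692·V_1 - 0.04545·V_2 = 0
Solving these 3 simultaneous equations (Gaussian elimination) gives:
  V_1 = 7.474 V, V_2 = 0.1879 V, V_4 = 0.1975 V
I_R2 = (V_1 - V_2)/R2 = (7.474 - 0.1879)/220 = 0.03312 A
|I_R2| = 0.03312 A

Final answer: |I_R2| = 0.03312 A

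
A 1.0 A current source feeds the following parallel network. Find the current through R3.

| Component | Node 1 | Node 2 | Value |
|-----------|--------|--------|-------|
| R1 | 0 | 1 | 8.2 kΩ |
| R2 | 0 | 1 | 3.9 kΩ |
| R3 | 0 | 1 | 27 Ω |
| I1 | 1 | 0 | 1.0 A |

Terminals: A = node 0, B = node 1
All resistors sit directly between nodes 0 and 1, so they are in parallel and share one voltage V; the full source current 1 A splits among them.
1/R_par = 1/8200 + 1/3900 + 1/27 = 0.03742 S  =>  R_par = 26.73 Ω
V = I × R_par = 1 × 26.73 = 26.73 V
I_R3 = V/R3 = 26.73/27 = 0.9899 A

Final answer: 0.9899 A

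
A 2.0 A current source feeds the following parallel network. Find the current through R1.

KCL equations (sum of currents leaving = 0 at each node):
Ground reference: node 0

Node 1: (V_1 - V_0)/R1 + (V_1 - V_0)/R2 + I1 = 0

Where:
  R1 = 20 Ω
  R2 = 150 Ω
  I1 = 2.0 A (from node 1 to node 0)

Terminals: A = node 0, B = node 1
All resistors sit directly between nodes 0 and 1, so they are in parallel and share one voltage V; the full source current 2 A splits among them.
1/R_par = 1/20 + 1/150 = 0.05667 S  =>  R_par = 17.65 Ω
V = I × R_par = 2 × 17.65 = 35.29 V
I_R1 = V/R1 = 35.29/20 = 1.765 A

Final answer: 1.765 A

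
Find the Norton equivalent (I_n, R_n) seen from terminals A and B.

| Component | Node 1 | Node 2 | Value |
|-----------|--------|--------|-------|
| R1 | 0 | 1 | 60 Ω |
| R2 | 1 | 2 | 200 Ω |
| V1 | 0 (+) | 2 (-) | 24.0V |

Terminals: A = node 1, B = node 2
Find the Thévenin equivalent first; then I_n = V_th/R_th and R_n = R_th.
Step 1 — V_th is the open-circuit voltage V_A - V_B (nothing connected across the terminals).
Nodal analysis, taking node 2 as the 0 V reference.
Source V1 fixes V_0 = 24 V.
KCL at each unknown node (sum of currents leaving = 0; resistances in Ω):
  Node 1: (V_1 - 24)/60 + (V_1 - 0)/200 = 0
Collecting terms: 0.02167 × V_1 = 0.4  =>  V_1 = 18.46 V
V_th = V_1 - V_2 = 18.46 - 0 = 18.46 V
Step 2 — R_th: zero the source — replace V1 by a short circuit (node 2 merges into node 0) — and find the resistance seen between A (node 1) and B (node 0).
Reduce the network between node 1 (A) and node 0 (B) by series/parallel combination:
  Rp1 = R1 ‖ R2 (parallel, both between nodes 0 and 1) = 1/(1/60 + 1/200) = 46.15 Ω
R_th = 46.15 Ω
I_n = V_th/R_th = 18.46/46.15 = 0.4 A, and R_n = R_th = 46.15 Ω

Final answer: I_n = 0.4 A, R_n = 46.15 Ω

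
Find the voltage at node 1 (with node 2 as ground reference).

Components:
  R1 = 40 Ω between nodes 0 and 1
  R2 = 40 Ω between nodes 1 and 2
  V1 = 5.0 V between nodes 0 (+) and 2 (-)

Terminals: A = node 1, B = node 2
Nodal analysis, taking node 2 as the 0 V reference.
Source V1 fixes V_0 = 5 V.
KCL at each unknown node (sum of currents leaving = 0; resistances in Ω):
  Node 1: (V_1 - 5)/40 + (V_1 - 0)/40 = 0
Collecting terms: 0.05 × V_1 = 0.125  =>  V_1 = 2.5 V
The requested potential is V_1 = 2.5 V.

Final answer: V_1 = 2.5 V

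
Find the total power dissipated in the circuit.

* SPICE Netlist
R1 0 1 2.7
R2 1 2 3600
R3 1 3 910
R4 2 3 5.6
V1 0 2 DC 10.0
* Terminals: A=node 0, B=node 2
Nodal analysis, taking node 2 as the 0 V reference.
Source V1 fixes V_0 = 10 V.
KCL at each unknown node (sum of currents leaving = 0; resistances in Ω):
  Node 1: (V_1 - 10)/2.7 + (V_1 - 0)/3600 + (V_1 - V_3)/910 = 0
  Node 3: (V_3 - V_1)/910 + (V_3 - 0)/5.6 = 0
Collecting terms (coefficients in siemens):
  0.3717·V_1 - 0.001099·V_3 = 3.704
  0.1797·V_3 - 0.001099·V_1 = 0
Determinant D = (0.3717)(0.1797) - (-0.001099)(-0.001099) = 0.06679
V_1 = [(3.704)(0.1797) - (-0.001099)(0)]/D = 9.963 V
V_3 = [(0.3717)(0) - (3.704)(-0.001099)]/D = 0.06094 V
Power in each resistor, P = (ΔV)²/R:
  P_R1 = (10 - 9.963)²/2.7 = 0.000503 W
  P_R2 = (9.963 - 0)²/3600 = 0.02757 W
  P_R3 = (9.963 - 0.06094)²/910 = 0.1078 W
  P_R4 = (0 - 0.06094)²/5.6 = 0.0006631 W
P_total = P_R1 + P_R2 + P_R3 + P_R4 = 0.1365 W

Final answer: 0.1365 W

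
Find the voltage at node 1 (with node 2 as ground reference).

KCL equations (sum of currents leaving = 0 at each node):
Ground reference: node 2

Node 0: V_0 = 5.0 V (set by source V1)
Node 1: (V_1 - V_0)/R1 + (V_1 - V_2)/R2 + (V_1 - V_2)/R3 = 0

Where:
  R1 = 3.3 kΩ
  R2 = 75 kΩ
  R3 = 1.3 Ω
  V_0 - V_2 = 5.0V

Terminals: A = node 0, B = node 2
Nodal analysis, taking node 2 as the 0 V reference.
Source V1 fixes V_0 = 5 V.
KCL at each unknown node (sum of currents leaving = 0; resistances in Ω):
  Node 1: (V_1 - 5)/3300 + (V_1 - 0)/75000 + (V_1 - 0)/1.3 = 0
Collecting terms: 0.7695 × V_1 = 0.001515  =>  V_1 = 0.001969 V
The requested potential is V_1 = 0.001969 V.

Final answer: V_1 = 0.001969 V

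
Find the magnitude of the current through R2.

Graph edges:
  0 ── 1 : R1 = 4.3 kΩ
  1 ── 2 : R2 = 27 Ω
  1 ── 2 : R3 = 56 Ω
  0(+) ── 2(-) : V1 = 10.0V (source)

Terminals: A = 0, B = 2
Nodal analysis, taking node 2 as the 0 V reference.
Source V1 fixes V_0 = 10 V.
KCL at each unknown node (sum of currents leaving = 0; resistances in Ω):
  Node 1: (V_1 - 10)/4300 + (V_1 - 0)/27 + (V_1 - 0)/56 = 0
Collecting terms: 0.05513 × V_1 = 0.002326  =>  V_1 = 0.04219 V
I_R2 = (V_1 - V_2)/R2 = (0.04219 - 0)/27 = 0.001562 A
|I_R2| = 0.001562 A

Final answer: |I_R2| = 0.001562 A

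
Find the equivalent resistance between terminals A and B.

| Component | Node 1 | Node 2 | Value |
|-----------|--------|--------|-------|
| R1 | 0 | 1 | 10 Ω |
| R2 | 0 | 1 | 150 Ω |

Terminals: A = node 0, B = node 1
Reduce the network between node 0 (A) and node 1 (B) by series/parallel combination:
  Rp1 = R1 ‖ R2 (parallel, both between nodes 0 and 1) = 1/(1/10 + 1/150) = 9.375 Ω
R_eq = 9.375 Ω

Final answer: 9.375 Ω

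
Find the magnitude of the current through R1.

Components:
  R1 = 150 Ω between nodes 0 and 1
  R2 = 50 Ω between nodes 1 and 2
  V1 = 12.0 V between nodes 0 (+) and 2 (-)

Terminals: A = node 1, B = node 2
Nodal analysis, taking node 2 as the 0 V reference.
Source V1 fixes V_0 = 12 V.
KCL at each unknown node (sum of currents leaving = 0; resistances in Ω):
  Node 1: (V_1 - 12)/150 + (V_1 - 0)/50 = 0
Collecting terms: 0.02667 × V_1 = 0.08  =>  V_1 = 3 V
I_R1 = (V_0 - V_1)/R1 = (12 - 3)/150 = 0.06 A
|I_R1| = 0.06 A

Final answer: |I_R1| = 0.06 A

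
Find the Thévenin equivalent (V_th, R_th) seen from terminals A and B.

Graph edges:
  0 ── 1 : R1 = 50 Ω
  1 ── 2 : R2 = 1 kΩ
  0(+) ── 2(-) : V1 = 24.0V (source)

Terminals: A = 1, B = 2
Step 1 — V_th is the open-circuit voltage V_A - V_B (nothing connected across the terminals).
Nodal analysis, taking node 2 as the 0 V reference.
Source V1 fixes V_0 = 24 V.
KCL at each unknown node (sum of currents leaving = 0; resistances in Ω):
  Node 1: (V_1 - 24)/50 + (V_1 - 0)/1000 = 0
Collecting terms: 0.021 × V_1 = 0.48  =>  V_1 = 22.86 V
V_th = V_1 - V_2 = 22.86 - 0 = 22.86 V
Step 2 — R_th: zero the source — replace V1 by a short circuit (node 2 merges into node 0) — and find the resistance seen between A (node 1) and B (node 0).
Reduce the network between node 1 (A) and node 0 (B) by series/parallel combination:
  Rp1 = R1 ‖ R2 (parallel, both between nodes 0 and 1) = 1/(1/50 + 1/1000) = 47.62 Ω
R_th = 47.62 Ω

Final answer: V_th = 22.86 V, R_th = 47.62 Ω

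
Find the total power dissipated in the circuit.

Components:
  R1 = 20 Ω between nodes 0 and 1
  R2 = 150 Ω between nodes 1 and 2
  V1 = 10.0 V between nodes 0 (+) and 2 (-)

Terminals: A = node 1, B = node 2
Nodal analysis, taking node 2 as the 0 V reference.
Source V1 fixes V_0 = 10 V.
KCL at each unknown node (sum of currents leaving = 0; resistances in Ω):
  Node 1: (V_1 - 10)/20 + (V_1 - 0)/150 = 0
Collecting terms: 0.05667 × V_1 = 0.5  =>  V_1 = 8.824 V
Power in each resistor, P = (ΔV)²/R:
  P_R1 = (10 - 8.824)²/20 = 0.0692 W
  P_R2 = (8.824 - 0)²/150 = 0.519 W
P_total = P_R1 + P_R2 = 0.5882 W

Final answer: 0.5882 W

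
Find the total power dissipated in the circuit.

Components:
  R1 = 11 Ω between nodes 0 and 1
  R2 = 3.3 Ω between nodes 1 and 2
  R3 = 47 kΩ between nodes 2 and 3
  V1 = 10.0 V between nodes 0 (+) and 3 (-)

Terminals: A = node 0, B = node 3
Nodal analysis, taking node 3 as the 0 V reference.
Source V1 fixes V_0 = 10 V.
KCL at each unknown node (sum of currents leaving = 0; resistances in Ω):
  Node 1: (V_1 - 10)/11 + (V_1 - V_2)/3.3 = 0
  Node 2: (V_2 - V_1)/3.3 + (V_2 - 0)/47000 = 0
Collecting terms (coefficients in siemens):
  0.3939·V_1 - 0.303·V_2 = 0.9091
  0.3031·V_2 - 0.303·V_1 = 0
Determinant D = (0.3939)(0.3031) - (-0.303)(-0.303) = 0.02756
V_1 = [(0.9091)(0.3031) - (-0.303)(0)]/D = 9.998 V
V_2 = [(0.3939)(0) - (0.9091)(-0.303)]/D = 9.997 V
Power in each resistor, P = (ΔV)²/R:
  P_R1 = (10 - 9.998)²/11 = 0.0000004977 W
  P_R2 = (9.998 - 9.997)²/3.3 = 0.0000001493 W
  P_R3 = (9.997 - 0)²/47000 = 0.002126 W
P_total = P_R1 + P_R2 + P_R3 = 0.002127 W

Final answer: 0.002127 W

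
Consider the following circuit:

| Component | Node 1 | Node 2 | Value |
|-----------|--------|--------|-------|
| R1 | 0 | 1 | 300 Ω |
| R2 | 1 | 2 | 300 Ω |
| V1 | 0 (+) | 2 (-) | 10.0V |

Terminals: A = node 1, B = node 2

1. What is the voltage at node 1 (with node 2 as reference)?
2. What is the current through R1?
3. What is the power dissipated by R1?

Nodal analysis, taking node 2 as the 0 V reference.
Source V1 fixes V_0 = 10 V.
KCL at each unknown node (sum of currents leaving = 0; resistances in Ω):
  Node 1: (V_1 - 10)/300 + (V_1 - 0)/300 = 0
Collecting terms: 0.006667 × V_1 = 0.03333  =>  V_1 = 5 V
Part 1:
  Read off the nodal solution: V_1 = 5 V
Part 2:
  I_R1 = (V_0 - V_1)/R1 = (10 - 5)/300 = 0.01667 A
  Magnitude: I_R1 = 0.01667 A
Part 3:
  I_R1 = (V_0 - V_1)/R1 = (10 - 5)/300 = 0.01667 A
  P_R1 = I_R1² × R1 = (0.01667)² × 300 = 0.08333 W

Final answers:
1. V_1 = 5 V
2. I_R1 = 0.01667 A
3. P_R1 = 0.08333 W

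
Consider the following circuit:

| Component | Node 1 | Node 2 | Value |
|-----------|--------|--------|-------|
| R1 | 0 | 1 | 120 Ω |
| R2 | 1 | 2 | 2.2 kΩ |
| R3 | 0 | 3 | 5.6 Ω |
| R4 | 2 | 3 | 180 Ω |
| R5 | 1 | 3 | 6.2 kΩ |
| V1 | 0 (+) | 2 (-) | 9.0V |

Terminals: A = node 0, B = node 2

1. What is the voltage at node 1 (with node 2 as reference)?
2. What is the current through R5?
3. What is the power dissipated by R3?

Nodal analysis, taking node 2 as the 0 V reference.
Source V1 fixes V_0 = 9 V.
KCL at each unknown node (sum of currents leaving = 0; resistances in Ω):
  Node 1: (V_1 - 9)/120 + (V_1 - 0)/2200 + (V_1 - V_3)/6200 = 0
  Node 3: (V_3 - 9)/5.6 + (V_3 - 0)/180 + (V_3 - V_1)/6200 = 0
Collecting terms (coefficients in siemens):
  0.008949·V_1 - 0.0001613·V_3 = 0.075
  0.1843·V_3 - 0.0001613·V_1 = 1.607
Determinant D = (0.008949)(0.1843) - (-0.0001613)(-0.0001613) = 0.001649
V_1 = [(0.075)(0.1843) - (-0.0001613)(1.607)]/D = 8.538 V
V_3 = [(0.008949)(1.607) - (0.075)(-0.0001613)]/D = 8.728 V
Part 1:
  Read off the nodal solution: V_1 = 8.538 V
Part 2:
  I_R5 = (V_1 - V_3)/R5 = (8.538 - 8.728)/6200 = -0.00003069 A
  Magnitude: I_R5 = 0.00003069 A
Part 3:
  I_R3 = (V_0 - V_3)/R3 = (9 - 8.728)/5.6 = 0.04852 A
  P_R3 = I_R3² × R3 = (0.04852)² × 5.6 = 0.01318 W

Final answers:
1. V_1 = 8.538 V
2. I_R5 = 3.069e-05 A
3. P_R3 = 0.01318 W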